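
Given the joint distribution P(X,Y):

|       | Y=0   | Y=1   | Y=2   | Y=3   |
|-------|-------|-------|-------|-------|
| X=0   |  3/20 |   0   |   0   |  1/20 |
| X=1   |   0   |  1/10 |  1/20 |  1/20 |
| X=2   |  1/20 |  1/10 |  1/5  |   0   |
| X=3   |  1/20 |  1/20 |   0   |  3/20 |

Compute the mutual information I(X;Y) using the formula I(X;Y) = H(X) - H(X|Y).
0.7124 bits

I(X;Y) = H(X) - H(X|Y)

Marginal of X (row sums):
  P(X=0) = 3/20 + 0 + 0 + 1/20 = 1/5
  P(X=1) = 0 + 1/10 + 1/20 + 1/20 = 1/5
  P(X=2) = 1/20 + 1/10 + 1/5 + 0 = 7/20
  P(X=3) = 1/20 + 1/20 + 0 + 3/20 = 1/4
H(X) = -[(1/5)·log₂(1/5) + (1/5)·log₂(1/5) + (7/20)·log₂(7/20) + (1/4)·log₂(1/4)]
  = 0.464386 + 0.464386 + 0.530101 + 0.500000 = 1.95887 bits

Marginal of Y (column sums):
  P(Y=0) = 3/20 + 0 + 1/20 + 1/20 = 1/4
  P(Y=1) = 0 + 1/10 + 1/10 + 1/20 = 1/4
  P(Y=2) = 0 + 1/20 + 1/5 + 0 = 1/4
  P(Y=3) = 1/20 + 1/20 + 0 + 3/20 = 1/4
H(X|Y) = Σ_y P(y)·H(X|Y=y):
  Y=0: P(Y=0) = 1/4, P(X|Y=0) = (3/5, 0, 1/5, 1/5) → H(X|Y=0) = 1.370951
  Y=1: P(Y=1) = 1/4, P(X|Y=1) = (0, 2/5, 2/5, 1/5) → H(X|Y=1) = 1.521928
  Y=2: P(Y=2) = 1/4, P(X|Y=2) = (0, 1/5, 4/5, 0) → H(X|Y=2) = 0.721928
  Y=3: P(Y=3) = 1/4, P(X|Y=3) = (1/5, 1/5, 0, 3/5) → H(X|Y=3) = 1.370951
H(X|Y) = (1/4)·1.370951 + (1/4)·1.521928 + (1/4)·0.721928 + (1/4)·1.370951 = 1.24644 bits

I(X;Y) = H(X) - H(X|Y) = 1.95887 - 1.24644 = 0.7124 bits

Cross-check via I(X;Y) = H(X) + H(Y) - H(X,Y): computing H(Y) from the column sums and H(X,Y) from the 16 cells in the same way gives H(Y) = 2.00000 bits and H(X,Y) = 3.24644 bits, so
I(X;Y) = 1.95887 + 2.00000 - 3.24644 = 0.7124 bits ✓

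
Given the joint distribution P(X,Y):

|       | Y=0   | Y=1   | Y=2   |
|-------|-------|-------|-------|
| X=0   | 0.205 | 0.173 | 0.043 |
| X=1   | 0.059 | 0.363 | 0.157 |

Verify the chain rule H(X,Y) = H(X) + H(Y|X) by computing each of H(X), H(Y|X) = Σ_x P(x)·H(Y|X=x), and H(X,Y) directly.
H(X) = 0.9819 bits, H(Y|X) = 1.3108 bits, H(X,Y) = 2.2928 bits

Marginal of X (row sums):
  P(X=0) = 0.205 + 0.173 + 0.043 = 0.421
  P(X=1) = 0.059 + 0.363 + 0.157 = 0.579
H(X) = -[0.421·log₂(0.421) + 0.579·log₂(0.579)]
  = 0.5254534 + 0.4564632 = 0.9819 bits

H(Y|X) = Σ_x P(x)·H(Y|X=x):
  X=0: P(X=0) = 0.421, P(Y|X=0) = (205/421, 173/421, 43/421) → H(Y|X=0) = 1.3689508
  X=1: P(X=1) = 0.579, P(Y|X=1) = (59/579, 121/193, 157/579) → H(Y|X=1) = 1.2685765
H(Y|X) = 0.421·1.3689508 + 0.579·1.2685765 = 1.3108 bits

H(X,Y) = -Σ_{x,y} P(x,y) log₂ P(x,y). Per-cell terms -P(x,y)·log₂P(x,y):
  X=0: 0.4686924, 0.4378900, 0.1951993
  X=1: 0.2409053, 0.5306910, 0.4193727
Sum of the 6 terms: H(X,Y) = 2.2928 bits

Chain rule check:
  H(X) + H(Y|X) = 0.9819 + 1.3108 = 2.2927 bits
  H(X,Y) = 2.2928 bits
✓ Chain rule verified (Δ = 0.0001 is 4-dp rounding noise: each of the three values was rounded independently).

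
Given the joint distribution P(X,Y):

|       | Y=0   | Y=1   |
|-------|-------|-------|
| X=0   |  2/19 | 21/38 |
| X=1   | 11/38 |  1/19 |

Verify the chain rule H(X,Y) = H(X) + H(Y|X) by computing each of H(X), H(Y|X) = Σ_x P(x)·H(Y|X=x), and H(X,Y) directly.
H(X) = 0.9268 bits, H(Y|X) = 0.6292 bits, H(X,Y) = 1.5560 bits

Marginal of X (row sums):
  P(X=0) = 2/19 + 21/38 = 25/38
  P(X=1) = 11/38 + 1/19 = 13/38
H(X) = -[(25/38)·log₂(25/38) + (13/38)·log₂(13/38)]
  = 0.3974 + 0.5294 = 0.9268 bits

H(Y|X) = Σ_x P(x)·H(Y|X=x):
  X=0: P(X=0) = 25/38, P(Y|X=0) = (4/25, 21/25) → H(Y|X=0) = 0.6343
  X=1: P(X=1) = 13/38, P(Y|X=1) = (11/13, 2/13) → H(Y|X=1) = 0.6194
H(Y|X) = (25/38)·0.6343 + (13/38)·0.6194 = 0.6292 bits

H(X,Y) = -Σ_{x,y} P(x,y) log₂ P(x,y). Per-cell terms -P(x,y)·log₂P(x,y):
  X=0: 0.3419, 0.4728
  X=1: 0.5177, 0.2236
Sum of the 4 terms: H(X,Y) = 1.5560 bits

Chain rule check:
  H(X) + H(Y|X) = 0.9268 + 0.6292 = 1.5560 bits
  H(X,Y) = 1.5560 bits
✓ Chain rule verified.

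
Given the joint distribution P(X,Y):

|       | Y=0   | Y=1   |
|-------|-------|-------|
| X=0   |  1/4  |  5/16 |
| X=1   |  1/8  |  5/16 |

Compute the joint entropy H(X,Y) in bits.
1.9238 bits

H(X,Y) = -Σ_{x,y} P(x,y) log₂ P(x,y). Per-cell terms -P(x,y)·log₂P(x,y):
  X=0: 0.5000, 0.5244
  X=1: 0.3750, 0.5244
Sum of the 4 terms: H(X,Y) = 1.9238 bits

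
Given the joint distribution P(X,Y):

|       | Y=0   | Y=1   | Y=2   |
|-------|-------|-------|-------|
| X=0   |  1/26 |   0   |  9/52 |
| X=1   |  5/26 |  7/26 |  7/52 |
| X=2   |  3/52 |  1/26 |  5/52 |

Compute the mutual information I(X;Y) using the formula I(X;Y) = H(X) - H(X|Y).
0.2268 bits

I(X;Y) = H(X) - H(X|Y)

Marginal of X (row sums):
  P(X=0) = 1/26 + 0 + 9/52 = 11/52
  P(X=1) = 5/26 + 7/26 + 7/52 = 31/52
  P(X=2) = 3/52 + 1/26 + 5/52 = 5/26
H(X) = -[(11/52)·log₂(11/52) + (31/52)·log₂(31/52) + (5/26)·log₂(5/26)]
  = 0.474059 + 0.444876 + 0.457406 = 1.37634 bits

Marginal of Y (column sums):
  P(Y=0) = 1/26 + 5/26 + 3/52 = 15/52
  P(Y=1) = 0 + 7/26 + 1/26 = 4/13
  P(Y=2) = 9/52 + 7/52 + 5/52 = 21/52
H(X|Y) = Σ_y P(y)·H(X|Y=y):
  Y=0: P(Y=0) = 15/52, P(X|Y=0) = (2/15, 2/3, 1/5) → H(X|Y=0) = 1.241946
  Y=1: P(Y=1) = 4/13, P(X|Y=1) = (0, 7/8, 1/8) → H(X|Y=1) = 0.543564
  Y=2: P(Y=2) = 21/52, P(X|Y=2) = (3/7, 1/3, 5/21) → H(X|Y=2) = 1.545153
H(X|Y) = (15/52)·1.241946 + (4/13)·0.543564 + (21/52)·1.545153 = 1.14951 bits

I(X;Y) = H(X) - H(X|Y) = 1.37634 - 1.14951 = 0.2268 bits

Cross-check via I(X;Y) = H(X) + H(Y) - H(X,Y): computing H(Y) from the column sums and H(X,Y) from the 9 cells in the same way gives H(Y) = 1.56886 bits and H(X,Y) = 2.71837 bits, so
I(X;Y) = 1.37634 + 1.56886 - 2.71837 = 0.2268 bits ✓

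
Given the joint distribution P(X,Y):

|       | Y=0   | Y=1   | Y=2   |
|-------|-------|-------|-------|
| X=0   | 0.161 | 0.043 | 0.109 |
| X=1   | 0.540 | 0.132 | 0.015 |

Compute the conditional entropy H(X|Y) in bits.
0.7517 bits

H(X|Y) = H(X,Y) - H(Y)

H(X,Y) = -Σ_{x,y} P(x,y) log₂ P(x,y). Per-cell terms -P(x,y)·log₂P(x,y):
  X=0: 0.42421, 0.19520, 0.34854
  X=1: 0.48004, 0.38562, 0.09088
Sum of the 6 terms: H(X,Y) = 1.9245 bits

Marginal of Y (column sums):
  P(Y=0) = 0.161 + 0.540 = 0.701
  P(Y=1) = 0.043 + 0.132 = 0.175
  P(Y=2) = 0.109 + 0.015 = 0.124
H(Y) = -[0.701·log₂(0.701) + 0.175·log₂(0.175) + 0.124·log₂(0.124)]
  = 0.35927 + 0.44005 + 0.37344 = 1.1728 bits

H(X|Y) = H(X,Y) - H(Y) = 1.9245 - 1.1728 = 0.7517 bits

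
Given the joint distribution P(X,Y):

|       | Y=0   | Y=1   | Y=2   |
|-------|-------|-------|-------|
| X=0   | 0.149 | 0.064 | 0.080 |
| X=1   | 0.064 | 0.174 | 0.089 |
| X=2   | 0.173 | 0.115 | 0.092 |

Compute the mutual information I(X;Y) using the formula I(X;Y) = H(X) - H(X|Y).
0.0715 bits

I(X;Y) = H(X) - H(X|Y)

Marginal of X (row sums):
  P(X=0) = 0.149 + 0.064 + 0.080 = 0.293
  P(X=1) = 0.064 + 0.174 + 0.089 = 0.327
  P(X=2) = 0.173 + 0.115 + 0.092 = 0.380
H(X) = -[0.293·log₂(0.293) + 0.327·log₂(0.327) + 0.380·log₂(0.380)]
  = 0.5189 + 0.5273 + 0.5305 = 1.5767 bits

Marginal of Y (column sums):
  P(Y=0) = 0.149 + 0.064 + 0.173 = 0.386
  P(Y=1) = 0.064 + 0.174 + 0.115 = 0.353
  P(Y=2) = 0.080 + 0.089 + 0.092 = 0.261
H(X|Y) = Σ_y P(y)·H(X|Y=y):
  Y=0: P(Y=0) = 0.386, P(X|Y=0) = (149/386, 32/193, 173/386) → H(X|Y=0) = 1.4789
  Y=1: P(Y=1) = 0.353, P(X|Y=1) = (64/353, 174/353, 115/353) → H(X|Y=1) = 1.4768
  Y=2: P(Y=2) = 0.261, P(X|Y=2) = (80/261, 89/261, 92/261) → H(X|Y=2) = 1.5825
H(X|Y) = 0.386·1.4789 + 0.353·1.4768 + 0.261·1.5825 = 1.5052 bits

I(X;Y) = H(X) - H(X|Y) = 1.5767 - 1.5052 = 0.0715 bits

Cross-check via I(X;Y) = H(X) + H(Y) - H(X,Y): computing H(Y) from the column sums and H(X,Y) from the 9 cells in the same way gives H(Y) = 1.5662 bits and H(X,Y) = 3.0714 bits, so
I(X;Y) = 1.5767 + 1.5662 - 3.0714 = 0.0715 bits ✓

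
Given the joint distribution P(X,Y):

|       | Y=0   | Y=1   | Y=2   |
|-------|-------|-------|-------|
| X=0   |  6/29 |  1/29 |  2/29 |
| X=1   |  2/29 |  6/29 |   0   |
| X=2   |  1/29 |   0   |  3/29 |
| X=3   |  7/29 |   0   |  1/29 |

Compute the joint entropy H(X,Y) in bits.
2.8088 bits

H(X,Y) = -Σ_{x,y} P(x,y) log₂ P(x,y). Per-cell terms -P(x,y)·log₂P(x,y):
  X=0: 0.47028, 0.16752, 0.26607
  X=1: 0.26607, 0.47028, 0.00000
  X=2: 0.16752, 0.00000, 0.33859
  X=3: 0.49498, 0.00000, 0.16752
  (cells with P = 0 contribute 0)
Sum of the 12 terms: H(X,Y) = 2.8088 bits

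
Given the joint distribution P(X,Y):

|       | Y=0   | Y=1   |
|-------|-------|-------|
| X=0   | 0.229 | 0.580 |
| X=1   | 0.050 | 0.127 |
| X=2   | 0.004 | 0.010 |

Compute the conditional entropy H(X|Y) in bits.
0.7758 bits

H(X|Y) = H(X,Y) - H(Y)

H(X,Y) = -Σ_{x,y} P(x,y) log₂ P(x,y). Per-cell terms -P(x,y)·log₂P(x,y):
  X=0: 0.4870, 0.4558
  X=1: 0.2161, 0.3781
  X=2: 0.0319, 0.0664
Sum of the 6 terms: H(X,Y) = 1.6353 bits

Marginal of Y (column sums):
  P(Y=0) = 0.229 + 0.050 + 0.004 = 0.283
  P(Y=1) = 0.580 + 0.127 + 0.010 = 0.717
H(Y) = -[0.283·log₂(0.283) + 0.717·log₂(0.717)]
  = 0.5154 + 0.3441 = 0.8595 bits

H(X|Y) = H(X,Y) - H(Y) = 1.6353 - 0.8595 = 0.7758 bits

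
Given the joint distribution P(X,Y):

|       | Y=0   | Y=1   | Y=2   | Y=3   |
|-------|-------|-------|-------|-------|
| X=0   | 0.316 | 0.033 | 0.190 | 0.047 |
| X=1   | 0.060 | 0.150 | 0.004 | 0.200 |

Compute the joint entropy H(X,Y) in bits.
2.5005 bits

H(X,Y) = -Σ_{x,y} P(x,y) log₂ P(x,y). Per-cell terms -P(x,y)·log₂P(x,y):
  X=0: 0.52519, 0.16241, 0.45523, 0.20733
  X=1: 0.24353, 0.41054, 0.03186, 0.46439
Sum of the 8 terms: H(X,Y) = 2.5005 bits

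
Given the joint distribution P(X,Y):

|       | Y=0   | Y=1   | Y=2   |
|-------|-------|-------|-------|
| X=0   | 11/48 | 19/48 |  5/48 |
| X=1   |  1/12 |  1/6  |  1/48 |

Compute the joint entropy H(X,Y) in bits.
2.2022 bits

H(X,Y) = -Σ_{x,y} P(x,y) log₂ P(x,y). Per-cell terms -P(x,y)·log₂P(x,y):
  X=0: 0.48710, 0.52924, 0.33990
  X=1: 0.29875, 0.43083, 0.11635
Sum of the 6 terms: H(X,Y) = 2.2022 bits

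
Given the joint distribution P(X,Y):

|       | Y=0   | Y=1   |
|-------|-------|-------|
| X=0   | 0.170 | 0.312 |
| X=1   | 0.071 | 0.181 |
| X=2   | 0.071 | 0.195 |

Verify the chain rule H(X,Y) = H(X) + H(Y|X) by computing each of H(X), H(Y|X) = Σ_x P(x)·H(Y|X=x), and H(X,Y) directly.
H(X) = 1.5168 bits, H(Y|X) = 0.8902 bits, H(X,Y) = 2.4070 bits

Marginal of X (row sums):
  P(X=0) = 0.170 + 0.312 = 0.482
  P(X=1) = 0.071 + 0.181 = 0.252
  P(X=2) = 0.071 + 0.195 = 0.266
H(X) = -[0.482·log₂(0.482) + 0.252·log₂(0.252) + 0.266·log₂(0.266)]
  = 0.50750 + 0.50110 + 0.50819 = 1.5168 bits

H(Y|X) = Σ_x P(x)·H(Y|X=x):
  X=0: P(X=0) = 0.482, P(Y|X=0) = (85/241, 156/241) → H(Y|X=0) = 0.93645
  X=1: P(X=1) = 0.252, P(Y|X=1) = (71/252, 181/252) → H(Y|X=1) = 0.85782
  X=2: P(X=2) = 0.266, P(Y|X=2) = (71/266, 195/266) → H(Y|X=2) = 0.83701
H(Y|X) = 0.482·0.93645 + 0.252·0.85782 + 0.266·0.83701 = 0.8902 bits

H(X,Y) = -Σ_{x,y} P(x,y) log₂ P(x,y). Per-cell terms -P(x,y)·log₂P(x,y):
  X=0: 0.43459, 0.52428
  X=1: 0.27094, 0.44633
  X=2: 0.27094, 0.45990
Sum of the 6 terms: H(X,Y) = 2.4070 bits

Chain rule check:
  H(X) + H(Y|X) = 1.5168 + 0.8902 = 2.4070 bits
  H(X,Y) = 2.4070 bits
✓ Chain rule verified.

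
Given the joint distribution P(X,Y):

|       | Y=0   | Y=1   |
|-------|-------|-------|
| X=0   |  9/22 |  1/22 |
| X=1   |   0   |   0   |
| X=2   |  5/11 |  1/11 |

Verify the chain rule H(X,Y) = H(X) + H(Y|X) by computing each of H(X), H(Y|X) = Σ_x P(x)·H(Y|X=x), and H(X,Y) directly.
H(X) = 0.9940 bits, H(Y|X) = 0.5677 bits, H(X,Y) = 1.5618 bits

Marginal of X (row sums):
  P(X=0) = 9/22 + 1/22 = 5/11
  P(X=1) = 0 + 0 = 0
  P(X=2) = 5/11 + 1/11 = 6/11
H(X) = -[(5/11)·log₂(5/11) + (6/11)·log₂(6/11)]   (outcomes with P = 0 contribute 0)
  = 0.51705 + 0.47698 = 0.9940 bits

H(Y|X) = Σ_x P(x)·H(Y|X=x):
  X=0: P(X=0) = 5/11, P(Y|X=0) = (9/10, 1/10) → H(Y|X=0) = 0.46900
  X=1: P(X=1) = 0 → contributes 0
  X=2: P(X=2) = 6/11, P(Y|X=2) = (5/6, 1/6) → H(Y|X=2) = 0.65002
H(Y|X) = (5/11)·0.46900 + (6/11)·0.65002 = 0.5677 bits

H(X,Y) = -Σ_{x,y} P(x,y) log₂ P(x,y). Per-cell terms -P(x,y)·log₂P(x,y):
  X=0: 0.52753, 0.20270
  X=1: 0.00000, 0.00000
  X=2: 0.51705, 0.31449
  (cells with P = 0 contribute 0)
Sum of the 6 terms: H(X,Y) = 1.5618 bits

Chain rule check:
  H(X) + H(Y|X) = 0.9940 + 0.5677 = 1.5617 bits
  H(X,Y) = 1.5618 bits
✓ Chain rule verified (Δ = 0.0001 is 4-dp rounding noise: each of the three values was rounded independently).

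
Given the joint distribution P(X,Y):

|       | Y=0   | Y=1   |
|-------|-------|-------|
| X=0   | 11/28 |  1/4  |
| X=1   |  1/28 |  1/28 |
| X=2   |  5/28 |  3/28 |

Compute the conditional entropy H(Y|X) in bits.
0.9639 bits

H(Y|X) = H(X,Y) - H(X)

H(X,Y) = -Σ_{x,y} P(x,y) log₂ P(x,y). Per-cell terms -P(x,y)·log₂P(x,y):
  X=0: 0.52954, 0.50000
  X=1: 0.17169, 0.17169
  X=2: 0.44383, 0.34526
Sum of the 6 terms: H(X,Y) = 2.1620 bits

Marginal of X (row sums):
  P(X=0) = 11/28 + 1/4 = 9/14
  P(X=1) = 1/28 + 1/28 = 1/14
  P(X=2) = 5/28 + 3/28 = 2/7
H(X) = -[(9/14)·log₂(9/14) + (1/14)·log₂(1/14) + (2/7)·log₂(2/7)]
  = 0.40978 + 0.27195 + 0.51639 = 1.1981 bits

H(Y|X) = H(X,Y) - H(X) = 2.1620 - 1.1981 = 0.9639 bits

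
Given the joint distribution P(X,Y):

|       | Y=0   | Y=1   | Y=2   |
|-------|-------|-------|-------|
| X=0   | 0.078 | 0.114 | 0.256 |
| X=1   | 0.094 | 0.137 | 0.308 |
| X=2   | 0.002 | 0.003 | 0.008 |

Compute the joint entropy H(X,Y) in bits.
2.4831 bits

H(X,Y) = -Σ_{x,y} P(x,y) log₂ P(x,y). Per-cell terms -P(x,y)·log₂P(x,y):
  X=0: 0.28707, 0.35715, 0.50324
  X=1: 0.32065, 0.39288, 0.52329
  X=2: 0.01793, 0.02514, 0.05573
Sum of the 9 terms: H(X,Y) = 2.4831 bits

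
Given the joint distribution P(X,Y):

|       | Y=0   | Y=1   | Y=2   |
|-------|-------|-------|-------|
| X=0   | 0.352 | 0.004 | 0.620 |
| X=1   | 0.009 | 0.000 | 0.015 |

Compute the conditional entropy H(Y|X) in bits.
0.9784 bits

H(Y|X) = H(X,Y) - H(X)

H(X,Y) = -Σ_{x,y} P(x,y) log₂ P(x,y). Per-cell terms -P(x,y)·log₂P(x,y):
  X=0: 0.53024, 0.03186, 0.42759
  X=1: 0.06116, 0.00000, 0.09088
  (cells with P = 0 contribute 0)
Sum of the 6 terms: H(X,Y) = 1.14173 bits

Marginal of X (row sums):
  P(X=0) = 0.352 + 0.004 + 0.620 = 0.976
  P(X=1) = 0.009 + 0.000 + 0.015 = 0.024
H(X) = -[0.976·log₂(0.976) + 0.024·log₂(0.024)]
  = 0.03421 + 0.12914 = 0.16335 bits

H(Y|X) = H(X,Y) - H(X) = 1.14173 - 0.16335 = 0.9784 bits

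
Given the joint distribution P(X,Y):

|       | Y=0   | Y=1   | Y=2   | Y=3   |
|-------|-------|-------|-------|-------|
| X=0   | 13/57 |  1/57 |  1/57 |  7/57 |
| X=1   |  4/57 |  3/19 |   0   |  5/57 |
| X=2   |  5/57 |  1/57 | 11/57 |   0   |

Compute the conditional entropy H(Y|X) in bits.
1.3525 bits

H(Y|X) = H(X,Y) - H(X)

H(X,Y) = -Σ_{x,y} P(x,y) log₂ P(x,y). Per-cell terms -P(x,y)·log₂P(x,y):
  X=0: 0.4863, 0.1023, 0.1023, 0.3716
  X=1: 0.2690, 0.4205, 0.0000, 0.3080
  X=2: 0.3080, 0.1023, 0.4580, 0.0000
  (cells with P = 0 contribute 0)
Sum of the 12 terms: H(X,Y) = 2.9283 bits

Marginal of X (row sums):
  P(X=0) = 13/57 + 1/57 + 1/57 + 7/57 = 22/57
  P(X=1) = 4/57 + 3/19 + 0 + 5/57 = 6/19
  P(X=2) = 5/57 + 1/57 + 11/57 + 0 = 17/57
H(X) = -[(22/57)·log₂(22/57) + (6/19)·log₂(6/19) + (17/57)·log₂(17/57)]
  = 0.5301 + 0.5251 + 0.5206 = 1.5758 bits

H(Y|X) = H(X,Y) - H(X) = 2.9283 - 1.5758 = 1.3525 bits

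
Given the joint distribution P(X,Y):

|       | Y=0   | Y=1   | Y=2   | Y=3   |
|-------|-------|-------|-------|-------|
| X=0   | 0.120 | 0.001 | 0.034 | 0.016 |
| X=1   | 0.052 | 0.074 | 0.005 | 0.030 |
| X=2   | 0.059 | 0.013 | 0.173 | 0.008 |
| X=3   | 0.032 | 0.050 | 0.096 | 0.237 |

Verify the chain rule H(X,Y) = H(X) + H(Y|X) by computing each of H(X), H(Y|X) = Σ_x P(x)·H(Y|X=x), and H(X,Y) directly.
H(X) = 1.8881 bits, H(Y|X) = 1.4478 bits, H(X,Y) = 3.3359 bits

Marginal of X (row sums):
  P(X=0) = 0.120 + 0.001 + 0.034 + 0.016 = 0.171
  P(X=1) = 0.052 + 0.074 + 0.005 + 0.030 = 0.161
  P(X=2) = 0.059 + 0.013 + 0.173 + 0.008 = 0.253
  P(X=3) = 0.032 + 0.050 + 0.096 + 0.237 = 0.415
H(X) = -[0.171·log₂(0.171) + 0.161·log₂(0.161) + 0.253·log₂(0.253) + 0.415·log₂(0.415)]
  = 0.43570 + 0.42421 + 0.50165 + 0.52656 = 1.8881 bits

H(Y|X) = Σ_x P(x)·H(Y|X=x):
  X=0: P(X=0) = 0.171, P(Y|X=0) = (40/57, 1/171, 34/171, 16/171) → H(Y|X=0) = 1.18510
  X=1: P(X=1) = 0.161, P(Y|X=1) = (52/161, 74/161, 5/161, 30/161) → H(Y|X=1) = 1.64931
  X=2: P(X=2) = 0.253, P(Y|X=2) = (59/253, 13/253, 173/253, 8/253) → H(Y|X=2) = 1.24239
  X=3: P(X=3) = 0.415, P(Y|X=3) = (32/415, 10/83, 96/415, 237/415) → H(Y|X=3) = 1.60304
H(Y|X) = 0.171·1.18510 + 0.161·1.64931 + 0.253·1.24239 + 0.415·1.60304 = 1.4478 bits

H(X,Y) = -Σ_{x,y} P(x,y) log₂ P(x,y). Per-cell terms -P(x,y)·log₂P(x,y):
  X=0: 0.36707, 0.00997, 0.16586, 0.09545
  X=1: 0.22180, 0.27797, 0.03822, 0.15177
  X=2: 0.24091, 0.08145, 0.43789, 0.05573
  X=3: 0.15891, 0.21610, 0.32456, 0.49226
Sum of the 16 terms: H(X,Y) = 3.3359 bits

Chain rule check:
  H(X) + H(Y|X) = 1.8881 + 1.4478 = 3.3359 bits
  H(X,Y) = 3.3359 bits
✓ Chain rule verified.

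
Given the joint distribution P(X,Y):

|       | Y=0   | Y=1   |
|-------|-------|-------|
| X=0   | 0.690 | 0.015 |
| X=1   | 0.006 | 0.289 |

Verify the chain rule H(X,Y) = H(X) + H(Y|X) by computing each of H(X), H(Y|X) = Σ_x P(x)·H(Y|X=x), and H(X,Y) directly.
H(X) = 0.8751 bits, H(Y|X) = 0.1470 bits, H(X,Y) = 1.0221 bits

Marginal of X (row sums):
  P(X=0) = 0.690 + 0.015 = 0.705
  P(X=1) = 0.006 + 0.289 = 0.295
H(X) = -[0.705·log₂(0.705) + 0.295·log₂(0.295)]
  = 0.35553 + 0.51956 = 0.8751 bits

H(Y|X) = Σ_x P(x)·H(Y|X=x):
  X=0: P(X=0) = 0.705, P(Y|X=0) = (46/47, 1/47) → H(Y|X=0) = 0.14855
  X=1: P(X=1) = 0.295, P(Y|X=1) = (6/295, 289/295) → H(Y|X=1) = 0.14334
H(Y|X) = 0.705·0.14855 + 0.295·0.14334 = 0.1470 bits

H(X,Y) = -Σ_{x,y} P(x,y) log₂ P(x,y). Per-cell terms -P(x,y)·log₂P(x,y):
  X=0: 0.36938, 0.09088
  X=1: 0.04428, 0.51756
Sum of the 4 terms: H(X,Y) = 1.0221 bits

Chain rule check:
  H(X) + H(Y|X) = 0.8751 + 0.1470 = 1.0221 bits
  H(X,Y) = 1.0221 bits
✓ Chain rule verified.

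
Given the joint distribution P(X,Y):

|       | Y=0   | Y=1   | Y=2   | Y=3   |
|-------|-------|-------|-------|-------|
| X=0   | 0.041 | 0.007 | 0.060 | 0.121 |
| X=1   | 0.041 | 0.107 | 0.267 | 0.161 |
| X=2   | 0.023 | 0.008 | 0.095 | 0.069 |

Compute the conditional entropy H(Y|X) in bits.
1.6824 bits

H(Y|X) = H(X,Y) - H(X)

H(X,Y) = -Σ_{x,y} P(x,y) log₂ P(x,y). Per-cell terms -P(x,y)·log₂P(x,y):
  X=0: 0.1889, 0.0501, 0.2435, 0.3687
  X=1: 0.1889, 0.3450, 0.5087, 0.4242
  X=2: 0.1252, 0.0557, 0.3226, 0.2662
Sum of the 12 terms: H(X,Y) = 3.0877 bits

Marginal of X (row sums):
  P(X=0) = 0.041 + 0.007 + 0.060 + 0.121 = 0.229
  P(X=1) = 0.041 + 0.107 + 0.267 + 0.161 = 0.576
  P(X=2) = 0.023 + 0.008 + 0.095 + 0.069 = 0.195
H(X) = -[0.229·log₂(0.229) + 0.576·log₂(0.576) + 0.195·log₂(0.195)]
  = 0.4870 + 0.4584 + 0.4599 = 1.4053 bits

H(Y|X) = H(X,Y) - H(X) = 3.0877 - 1.4053 = 1.6824 bits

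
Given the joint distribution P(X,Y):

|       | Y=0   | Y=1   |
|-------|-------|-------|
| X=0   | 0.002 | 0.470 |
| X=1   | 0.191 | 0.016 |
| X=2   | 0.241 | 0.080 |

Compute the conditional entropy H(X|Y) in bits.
0.8804 bits

H(X|Y) = H(X,Y) - H(Y)

H(X,Y) = -Σ_{x,y} P(x,y) log₂ P(x,y). Per-cell terms -P(x,y)·log₂P(x,y):
  X=0: 0.0179, 0.5120
  X=1: 0.4562, 0.0955
  X=2: 0.4947, 0.2915
Sum of the 6 terms: H(X,Y) = 1.8678 bits

Marginal of Y (column sums):
  P(Y=0) = 0.002 + 0.191 + 0.241 = 0.434
  P(Y=1) = 0.470 + 0.016 + 0.080 = 0.566
H(Y) = -[0.434·log₂(0.434) + 0.566·log₂(0.566)]
  = 0.5226 + 0.4648 = 0.9874 bits

H(X|Y) = H(X,Y) - H(Y) = 1.8678 - 0.9874 = 0.8804 bits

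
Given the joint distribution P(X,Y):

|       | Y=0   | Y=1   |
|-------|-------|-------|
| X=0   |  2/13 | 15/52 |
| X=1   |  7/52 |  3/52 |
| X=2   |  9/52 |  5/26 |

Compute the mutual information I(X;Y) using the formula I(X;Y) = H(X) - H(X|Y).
0.0493 bits

I(X;Y) = H(X) - H(X|Y)

Marginal of X (row sums):
  P(X=0) = 2/13 + 15/52 = 23/52
  P(X=1) = 7/52 + 3/52 = 5/26
  P(X=2) = 9/52 + 5/26 = 19/52
H(X) = -[(23/52)·log₂(23/52) + (5/26)·log₂(5/26) + (19/52)·log₂(19/52)]
  = 0.52054 + 0.45741 + 0.53073 = 1.5087 bits

Marginal of Y (column sums):
  P(Y=0) = 2/13 + 7/52 + 9/52 = 6/13
  P(Y=1) = 15/52 + 3/52 + 5/26 = 7/13
H(X|Y) = Σ_y P(y)·H(X|Y=y):
  Y=0: P(Y=0) = 6/13, P(X|Y=0) = (1/3, 7/24, 3/8) → H(X|Y=0) = 1.57743
  Y=1: P(Y=1) = 7/13, P(X|Y=1) = (15/28, 3/28, 5/14) → H(X|Y=1) = 1.35816
H(X|Y) = (6/13)·1.57743 + (7/13)·1.35816 = 1.4594 bits

I(X;Y) = H(X) - H(X|Y) = 1.5087 - 1.4594 = 0.0493 bits

Cross-check via I(X;Y) = H(X) + H(Y) - H(X,Y): computing H(Y) from the column sums and H(X,Y) from the 6 cells in the same way gives H(Y) = 0.9957 bits and H(X,Y) = 2.4551 bits, so
I(X;Y) = 1.5087 + 0.9957 - 2.4551 = 0.0493 bits ✓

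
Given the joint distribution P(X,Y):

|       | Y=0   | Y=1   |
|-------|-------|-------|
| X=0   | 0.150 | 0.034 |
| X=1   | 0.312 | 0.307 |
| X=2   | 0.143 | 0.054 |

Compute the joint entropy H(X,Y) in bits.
2.2524 bits

H(X,Y) = -Σ_{x,y} P(x,y) log₂ P(x,y). Per-cell terms -P(x,y)·log₂P(x,y):
  X=0: 0.410545, 0.165863
  X=1: 0.524279, 0.523033
  X=2: 0.401246, 0.227388
Sum of the 6 terms: H(X,Y) = 2.2524 bits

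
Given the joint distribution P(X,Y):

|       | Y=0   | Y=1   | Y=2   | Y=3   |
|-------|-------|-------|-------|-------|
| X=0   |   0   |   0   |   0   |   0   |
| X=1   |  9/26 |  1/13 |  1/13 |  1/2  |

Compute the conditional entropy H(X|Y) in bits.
0.0000 bits

H(X|Y) = H(X,Y) - H(Y)

H(X,Y) = -Σ_{x,y} P(x,y) log₂ P(x,y). Per-cell terms -P(x,y)·log₂P(x,y):
  X=0: 0.00000, 0.00000, 0.00000, 0.00000
  X=1: 0.52979, 0.28465, 0.28465, 0.50000
  (cells with P = 0 contribute 0)
Sum of the 8 terms: H(X,Y) = 1.5991 bits

Marginal of Y (column sums):
  P(Y=0) = 0 + 9/26 = 9/26
  P(Y=1) = 0 + 1/13 = 1/13
  P(Y=2) = 0 + 1/13 = 1/13
  P(Y=3) = 0 + 1/2 = 1/2
H(Y) = -[(9/26)·log₂(9/26) + (1/13)·log₂(1/13) + (1/13)·log₂(1/13) + (1/2)·log₂(1/2)]
  = 0.52979 + 0.28465 + 0.28465 + 0.50000 = 1.5991 bits

H(X|Y) = H(X,Y) - H(Y) = 1.5991 - 1.5991 = 0.0000 bits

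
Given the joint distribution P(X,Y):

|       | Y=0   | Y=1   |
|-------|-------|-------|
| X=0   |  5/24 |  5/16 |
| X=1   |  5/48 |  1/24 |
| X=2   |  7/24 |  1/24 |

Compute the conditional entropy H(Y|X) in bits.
0.8128 bits

H(Y|X) = H(X,Y) - H(X)

H(X,Y) = -Σ_{x,y} P(x,y) log₂ P(x,y). Per-cell terms -P(x,y)·log₂P(x,y):
  X=0: 0.471466, 0.524397
  X=1: 0.339899, 0.191040
  X=2: 0.518469, 0.191040
Sum of the 6 terms: H(X,Y) = 2.23631 bits

Marginal of X (row sums):
  P(X=0) = 5/24 + 5/16 = 25/48
  P(X=1) = 5/48 + 1/24 = 7/48
  P(X=2) = 7/24 + 1/24 = 1/3
H(X) = -[(25/48)·log₂(25/48) + (7/48)·log₂(7/48) + (1/3)·log₂(1/3)]
  = 0.490160 + 0.405068 + 0.528321 = 1.42355 bits

H(Y|X) = H(X,Y) - H(X) = 2.23631 - 1.42355 = 0.8128 bits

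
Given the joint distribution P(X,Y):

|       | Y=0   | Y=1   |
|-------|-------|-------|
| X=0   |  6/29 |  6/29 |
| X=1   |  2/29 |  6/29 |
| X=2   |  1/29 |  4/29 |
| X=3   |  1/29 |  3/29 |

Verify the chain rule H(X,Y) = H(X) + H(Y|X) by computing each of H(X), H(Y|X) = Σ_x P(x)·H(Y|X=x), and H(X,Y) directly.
H(X) = 1.8708 bits, H(Y|X) = 0.8740 bits, H(X,Y) = 2.7447 bits

Marginal of X (row sums):
  P(X=0) = 6/29 + 6/29 = 12/29
  P(X=1) = 2/29 + 6/29 = 8/29
  P(X=2) = 1/29 + 4/29 = 5/29
  P(X=3) = 1/29 + 3/29 = 4/29
H(X) = -[(12/29)·log₂(12/29) + (8/29)·log₂(8/29) + (5/29)·log₂(5/29) + (4/29)·log₂(4/29)]
  = 0.52677 + 0.51255 + 0.43725 + 0.39420 = 1.8708 bits

H(Y|X) = Σ_x P(x)·H(Y|X=x):
  X=0: P(X=0) = 12/29, P(Y|X=0) = (1/2, 1/2) → H(Y|X=0) = 1.00000
  X=1: P(X=1) = 8/29, P(Y|X=1) = (1/4, 3/4) → H(Y|X=1) = 0.81128
  X=2: P(X=2) = 5/29, P(Y|X=2) = (1/5, 4/5) → H(Y|X=2) = 0.72193
  X=3: P(X=3) = 4/29, P(Y|X=3) = (1/4, 3/4) → H(Y|X=3) = 0.81128
H(Y|X) = (12/29)·1.00000 + (8/29)·0.81128 + (5/29)·0.72193 + (4/29)·0.81128 = 0.8740 bits

H(X,Y) = -Σ_{x,y} P(x,y) log₂ P(x,y). Per-cell terms -P(x,y)·log₂P(x,y):
  X=0: 0.47028, 0.47028
  X=1: 0.26607, 0.47028
  X=2: 0.16752, 0.39420
  X=3: 0.16752, 0.33859
Sum of the 8 terms: H(X,Y) = 2.7447 bits

Chain rule check:
  H(X) + H(Y|X) = 1.8708 + 0.8740 = 2.7448 bits
  H(X,Y) = 2.7447 bits
✓ Chain rule verified (Δ = 0.0001 is 4-dp rounding noise: each of the three values was rounded independently).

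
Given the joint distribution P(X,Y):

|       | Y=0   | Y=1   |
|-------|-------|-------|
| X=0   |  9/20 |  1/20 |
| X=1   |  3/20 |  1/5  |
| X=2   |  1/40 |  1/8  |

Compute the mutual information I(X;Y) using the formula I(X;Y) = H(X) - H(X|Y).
0.2776 bits

I(X;Y) = H(X) - H(X|Y)

Marginal of X (row sums):
  P(X=0) = 9/20 + 1/20 = 1/2
  P(X=1) = 3/20 + 1/5 = 7/20
  P(X=2) = 1/40 + 1/8 = 3/20
H(X) = -[(1/2)·log₂(1/2) + (7/20)·log₂(7/20) + (3/20)·log₂(3/20)]
  = 0.500000 + 0.530101 + 0.410545 = 1.44065 bits

Marginal of Y (column sums):
  P(Y=0) = 9/20 + 3/20 + 1/40 = 5/8
  P(Y=1) = 1/20 + 1/5 + 1/8 = 3/8
H(X|Y) = Σ_y P(y)·H(X|Y=y):
  Y=0: P(Y=0) = 5/8, P(X|Y=0) = (18/25, 6/25, 1/25) → H(X|Y=0) = 1.021119
  Y=1: P(Y=1) = 3/8, P(X|Y=1) = (2/15, 8/15, 1/3) → H(X|Y=1) = 1.399581
H(X|Y) = (5/8)·1.021119 + (3/8)·1.399581 = 1.16304 bits

I(X;Y) = H(X) - H(X|Y) = 1.44065 - 1.16304 = 0.2776 bits

Cross-check via I(X;Y) = H(X) + H(Y) - H(X,Y): computing H(Y) from the column sums and H(X,Y) from the 6 cells in the same way gives H(Y) = 0.95443 bits and H(X,Y) = 2.11748 bits, so
I(X;Y) = 1.44065 + 0.95443 - 2.11748 = 0.2776 bits ✓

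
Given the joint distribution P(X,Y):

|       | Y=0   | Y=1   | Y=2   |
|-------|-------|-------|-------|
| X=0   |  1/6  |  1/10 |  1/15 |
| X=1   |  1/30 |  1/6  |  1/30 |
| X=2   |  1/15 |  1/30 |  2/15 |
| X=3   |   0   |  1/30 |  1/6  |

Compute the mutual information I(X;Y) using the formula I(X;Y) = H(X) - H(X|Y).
0.3507 bits

I(X;Y) = H(X) - H(X|Y)

Marginal of X (row sums):
  P(X=0) = 1/6 + 1/10 + 1/15 = 1/3
  P(X=1) = 1/30 + 1/6 + 1/30 = 7/30
  P(X=2) = 1/15 + 1/30 + 2/15 = 7/30
  P(X=3) = 0 + 1/30 + 1/6 = 1/5
H(X) = -[(1/3)·log₂(1/3) + (7/30)·log₂(7/30) + (7/30)·log₂(7/30) + (1/5)·log₂(1/5)]
  = 0.52832 + 0.48989 + 0.48989 + 0.46439 = 1.9725 bits

Marginal of Y (column sums):
  P(Y=0) = 1/6 + 1/30 + 1/15 + 0 = 4/15
  P(Y=1) = 1/10 + 1/6 + 1/30 + 1/30 = 1/3
  P(Y=2) = 1/15 + 1/30 + 2/15 + 1/6 = 2/5
H(X|Y) = Σ_y P(y)·H(X|Y=y):
  Y=0: P(Y=0) = 4/15, P(X|Y=0) = (5/8, 1/8, 1/4, 0) → H(X|Y=0) = 1.29879
  Y=1: P(Y=1) = 1/3, P(X|Y=1) = (3/10, 1/2, 1/10, 1/10) → H(X|Y=1) = 1.68548
  Y=2: P(Y=2) = 2/5, P(X|Y=2) = (1/6, 1/12, 1/3, 5/12) → H(X|Y=2) = 1.78416
H(X|Y) = (4/15)·1.29879 + (1/3)·1.68548 + (2/5)·1.78416 = 1.6218 bits

I(X;Y) = H(X) - H(X|Y) = 1.9725 - 1.6218 = 0.3507 bits

Cross-check via I(X;Y) = H(X) + H(Y) - H(X,Y): computing H(Y) from the column sums and H(X,Y) from the 12 cells in the same way gives H(Y) = 1.5656 bits and H(X,Y) = 3.1874 bits, so
I(X;Y) = 1.9725 + 1.5656 - 3.1874 = 0.3507 bits ✓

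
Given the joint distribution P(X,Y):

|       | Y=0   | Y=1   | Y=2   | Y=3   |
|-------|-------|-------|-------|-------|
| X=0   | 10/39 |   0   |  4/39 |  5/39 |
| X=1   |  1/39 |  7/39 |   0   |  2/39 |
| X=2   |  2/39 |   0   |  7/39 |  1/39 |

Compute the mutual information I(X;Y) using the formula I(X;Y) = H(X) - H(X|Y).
0.6488 bits

I(X;Y) = H(X) - H(X|Y)

Marginal of X (row sums):
  P(X=0) = 10/39 + 0 + 4/39 + 5/39 = 19/39
  P(X=1) = 1/39 + 7/39 + 0 + 2/39 = 10/39
  P(X=2) = 2/39 + 0 + 7/39 + 1/39 = 10/39
H(X) = -[(19/39)·log₂(19/39) + (10/39)·log₂(10/39) + (10/39)·log₂(10/39)]
  = 0.505436 + 0.503455 + 0.503455 = 1.51235 bits

Marginal of Y (column sums):
  P(Y=0) = 10/39 + 1/39 + 2/39 = 1/3
  P(Y=1) = 0 + 7/39 + 0 = 7/39
  P(Y=2) = 4/39 + 0 + 7/39 = 11/39
  P(Y=3) = 5/39 + 2/39 + 1/39 = 8/39
H(X|Y) = Σ_y P(y)·H(X|Y=y):
  Y=0: P(Y=0) = 1/3, P(X|Y=0) = (10/13, 1/13, 2/13) → H(X|Y=0) = 0.991264
  Y=1: P(Y=1) = 7/39, P(X|Y=1) = (0, 1, 0) → H(X|Y=1) = 0.000000
  Y=2: P(Y=2) = 11/39, P(X|Y=2) = (4/11, 0, 7/11) → H(X|Y=2) = 0.945660
  Y=3: P(Y=3) = 8/39, P(X|Y=3) = (5/8, 1/4, 1/8) → H(X|Y=3) = 1.298795
H(X|Y) = (1/3)·0.991264 + (7/39)·0.000000 + (11/39)·0.945660 + (8/39)·1.298795 = 0.86357 bits

I(X;Y) = H(X) - H(X|Y) = 1.51235 - 0.86357 = 0.6488 bits

Cross-check via I(X;Y) = H(X) + H(Y) - H(X,Y): computing H(Y) from the column sums and H(X,Y) from the 12 cells in the same way gives H(Y) = 1.95692 bits and H(X,Y) = 2.82048 bits, so
I(X;Y) = 1.51235 + 1.95692 - 2.82048 = 0.6488 bits ✓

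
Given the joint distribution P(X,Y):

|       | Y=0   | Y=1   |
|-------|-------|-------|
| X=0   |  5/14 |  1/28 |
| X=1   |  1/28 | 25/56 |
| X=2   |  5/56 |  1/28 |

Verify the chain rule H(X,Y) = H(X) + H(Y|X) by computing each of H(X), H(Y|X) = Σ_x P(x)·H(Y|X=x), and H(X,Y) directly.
H(X) = 1.4120 bits, H(Y|X) = 0.4642 bits, H(X,Y) = 1.8762 bits

Marginal of X (row sums):
  P(X=0) = 5/14 + 1/28 = 11/28
  P(X=1) = 1/28 + 25/56 = 27/56
  P(X=2) = 5/56 + 1/28 = 1/8
H(X) = -[(11/28)·log₂(11/28) + (27/56)·log₂(27/56) + (1/8)·log₂(1/8)]
  = 0.52954 + 0.50744 + 0.37500 = 1.4120 bits

H(Y|X) = Σ_x P(x)·H(Y|X=x):
  X=0: P(X=0) = 11/28, P(Y|X=0) = (10/11, 1/11) → H(Y|X=0) = 0.43950
  X=1: P(X=1) = 27/56, P(Y|X=1) = (2/27, 25/27) → H(Y|X=1) = 0.38095
  X=2: P(X=2) = 1/8, P(Y|X=2) = (5/7, 2/7) → H(Y|X=2) = 0.86312
H(Y|X) = (11/28)·0.43950 + (27/56)·0.38095 + (1/8)·0.86312 = 0.4642 bits

H(X,Y) = -Σ_{x,y} P(x,y) log₂ P(x,y). Per-cell terms -P(x,y)·log₂P(x,y):
  X=0: 0.53051, 0.17169
  X=1: 0.17169, 0.51942
  X=2: 0.31120, 0.17169
Sum of the 6 terms: H(X,Y) = 1.8762 bits

Chain rule check:
  H(X) + H(Y|X) = 1.4120 + 0.4642 = 1.8762 bits
  H(X,Y) = 1.8762 bits
✓ Chain rule verified.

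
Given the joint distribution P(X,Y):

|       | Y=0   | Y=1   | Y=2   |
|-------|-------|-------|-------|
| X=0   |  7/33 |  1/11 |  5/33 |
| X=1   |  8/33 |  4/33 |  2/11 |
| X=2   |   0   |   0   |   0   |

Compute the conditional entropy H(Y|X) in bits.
1.5193 bits

H(Y|X) = H(X,Y) - H(X)

H(X,Y) = -Σ_{x,y} P(x,y) log₂ P(x,y). Per-cell terms -P(x,y)·log₂P(x,y):
  X=0: 0.4745, 0.3145, 0.4125
  X=1: 0.4956, 0.3690, 0.4472
  X=2: 0.0000, 0.0000, 0.0000
  (cells with P = 0 contribute 0)
Sum of the 9 terms: H(X,Y) = 2.5133 bits

Marginal of X (row sums):
  P(X=0) = 7/33 + 1/11 + 5/33 = 5/11
  P(X=1) = 8/33 + 4/33 + 2/11 = 6/11
  P(X=2) = 0 + 0 + 0 = 0
H(X) = -[(5/11)·log₂(5/11) + (6/11)·log₂(6/11)]   (outcomes with P = 0 contribute 0)
  = 0.5170 + 0.4770 = 0.9940 bits

H(Y|X) = H(X,Y) - H(X) = 2.5133 - 0.9940 = 1.5193 bits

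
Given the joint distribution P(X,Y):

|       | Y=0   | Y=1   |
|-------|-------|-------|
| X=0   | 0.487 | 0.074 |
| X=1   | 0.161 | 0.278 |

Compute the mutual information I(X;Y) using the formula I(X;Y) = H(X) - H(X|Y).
0.2040 bits

I(X;Y) = H(X) - H(X|Y)

Marginal of X (row sums):
  P(X=0) = 0.487 + 0.074 = 0.561
  P(X=1) = 0.161 + 0.278 = 0.439
H(X) = -[0.561·log₂(0.561) + 0.439·log₂(0.439)]
  = 0.467833 + 0.521403 = 0.98924 bits

Marginal of Y (column sums):
  P(Y=0) = 0.487 + 0.161 = 0.648
  P(Y=1) = 0.074 + 0.278 = 0.352
H(X|Y) = Σ_y P(y)·H(X|Y=y):
  Y=0: P(Y=0) = 0.648, P(X|Y=0) = (487/648, 161/648) → H(X|Y=0) = 0.808823
  Y=1: P(Y=1) = 0.352, P(X|Y=1) = (37/176, 139/176) → H(X|Y=1) = 0.741917
H(X|Y) = 0.648·0.808823 + 0.352·0.741917 = 0.78527 bits

I(X;Y) = H(X) - H(X|Y) = 0.98924 - 0.78527 = 0.2040 bits

Cross-check via I(X;Y) = H(X) + H(Y) - H(X,Y): computing H(Y) from the column sums and H(X,Y) from the 4 cells in the same way gives H(Y) = 0.93584 bits and H(X,Y) = 1.72111 bits, so
I(X;Y) = 0.98924 + 0.93584 - 1.72111 = 0.2040 bits ✓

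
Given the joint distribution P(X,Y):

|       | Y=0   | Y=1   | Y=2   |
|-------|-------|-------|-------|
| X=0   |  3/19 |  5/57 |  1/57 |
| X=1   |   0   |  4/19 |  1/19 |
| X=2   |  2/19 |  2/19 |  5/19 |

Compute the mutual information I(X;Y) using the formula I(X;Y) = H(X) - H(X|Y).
0.3696 bits

I(X;Y) = H(X) - H(X|Y)

Marginal of X (row sums):
  P(X=0) = 3/19 + 5/57 + 1/57 = 5/19
  P(X=1) = 0 + 4/19 + 1/19 = 5/19
  P(X=2) = 2/19 + 2/19 + 5/19 = 9/19
H(X) = -[(5/19)·log₂(5/19) + (5/19)·log₂(5/19) + (9/19)·log₂(9/19)]
  = 0.50684 + 0.50684 + 0.51063 = 1.5243 bits

Marginal of Y (column sums):
  P(Y=0) = 3/19 + 0 + 2/19 = 5/19
  P(Y=1) = 5/57 + 4/19 + 2/19 = 23/57
  P(Y=2) = 1/57 + 1/19 + 5/19 = 1/3
H(X|Y) = Σ_y P(y)·H(X|Y=y):
  Y=0: P(Y=0) = 5/19, P(X|Y=0) = (3/5, 0, 2/5) → H(X|Y=0) = 0.97095
  Y=1: P(Y=1) = 23/57, P(X|Y=1) = (5/23, 12/23, 6/23) → H(X|Y=1) = 1.47404
  Y=2: P(Y=2) = 1/3, P(X|Y=2) = (1/19, 3/19, 15/19) → H(X|Y=2) = 0.91328
H(X|Y) = (5/19)·0.97095 + (23/57)·1.47404 + (1/3)·0.91328 = 1.1547 bits

I(X;Y) = H(X) - H(X|Y) = 1.5243 - 1.1547 = 0.3696 bits

Cross-check via I(X;Y) = H(X) + H(Y) - H(X,Y): computing H(Y) from the column sums and H(X,Y) from the 9 cells in the same way gives H(Y) = 1.5635 bits and H(X,Y) = 2.7182 bits, so
I(X;Y) = 1.5243 + 1.5635 - 2.7182 = 0.3696 bits ✓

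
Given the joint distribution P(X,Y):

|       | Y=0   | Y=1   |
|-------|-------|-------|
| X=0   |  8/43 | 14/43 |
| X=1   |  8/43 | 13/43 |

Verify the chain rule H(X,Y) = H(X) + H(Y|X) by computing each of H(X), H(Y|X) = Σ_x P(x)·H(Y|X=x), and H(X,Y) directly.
H(X) = 0.9996 bits, H(Y|X) = 0.9520 bits, H(X,Y) = 1.9516 bits

Marginal of X (row sums):
  P(X=0) = 8/43 + 14/43 = 22/43
  P(X=1) = 8/43 + 13/43 = 21/43
H(X) = -[(22/43)·log₂(22/43) + (21/43)·log₂(21/43)]
  = 0.494659 + 0.504951 = 0.9996 bits

H(Y|X) = Σ_x P(x)·H(Y|X=x):
  X=0: P(X=0) = 22/43, P(Y|X=0) = (4/11, 7/11) → H(Y|X=0) = 0.945660
  X=1: P(X=1) = 21/43, P(Y|X=1) = (8/21, 13/21) → H(Y|X=1) = 0.958712
H(Y|X) = (22/43)·0.945660 + (21/43)·0.958712 = 0.9520 bits

H(X,Y) = -Σ_{x,y} P(x,y) log₂ P(x,y). Per-cell terms -P(x,y)·log₂P(x,y):
  X=0: 0.451398, 0.527087
  X=1: 0.451398, 0.521761
Sum of the 4 terms: H(X,Y) = 1.9516 bits

Chain rule check:
  H(X) + H(Y|X) = 0.9996 + 0.9520 = 1.9516 bits
  H(X,Y) = 1.9516 bits
✓ Chain rule verified.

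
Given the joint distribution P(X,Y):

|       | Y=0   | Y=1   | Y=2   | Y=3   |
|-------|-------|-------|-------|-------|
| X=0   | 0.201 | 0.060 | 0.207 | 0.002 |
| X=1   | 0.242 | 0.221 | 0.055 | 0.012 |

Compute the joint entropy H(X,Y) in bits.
2.4805 bits

H(X,Y) = -Σ_{x,y} P(x,y) log₂ P(x,y). Per-cell terms -P(x,y)·log₂P(x,y):
  X=0: 0.4653, 0.2435, 0.4704, 0.0179
  X=1: 0.4954, 0.4813, 0.2301, 0.0766
Sum of the 8 terms: H(X,Y) = 2.4805 bits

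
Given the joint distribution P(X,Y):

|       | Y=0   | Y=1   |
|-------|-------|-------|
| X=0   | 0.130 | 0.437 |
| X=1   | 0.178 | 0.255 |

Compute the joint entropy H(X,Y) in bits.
1.8505 bits

H(X,Y) = -Σ_{x,y} P(x,y) log₂ P(x,y). Per-cell terms -P(x,y)·log₂P(x,y):
  X=0: 0.38264, 0.52191
  X=1: 0.44323, 0.50271
Sum of the 4 terms: H(X,Y) = 1.8505 bits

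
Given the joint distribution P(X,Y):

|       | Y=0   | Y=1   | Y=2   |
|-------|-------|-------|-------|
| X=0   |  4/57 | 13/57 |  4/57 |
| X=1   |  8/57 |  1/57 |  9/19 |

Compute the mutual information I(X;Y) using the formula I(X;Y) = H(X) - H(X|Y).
0.3632 bits

I(X;Y) = H(X) - H(X|Y)

Marginal of X (row sums):
  P(X=0) = 4/57 + 13/57 + 4/57 = 7/19
  P(X=1) = 8/57 + 1/57 + 9/19 = 12/19
H(X) = -[(7/19)·log₂(7/19) + (12/19)·log₂(12/19)]
  = 0.53074 + 0.41871 = 0.94945 bits

Marginal of Y (column sums):
  P(Y=0) = 4/57 + 8/57 = 4/19
  P(Y=1) = 13/57 + 1/57 = 14/57
  P(Y=2) = 4/57 + 9/19 = 31/57
H(X|Y) = Σ_y P(y)·H(X|Y=y):
  Y=0: P(Y=0) = 4/19, P(X|Y=0) = (1/3, 2/3) → H(X|Y=0) = 0.91830
  Y=1: P(Y=1) = 14/57, P(X|Y=1) = (13/14, 1/14) → H(X|Y=1) = 0.37123
  Y=2: P(Y=2) = 31/57, P(X|Y=2) = (4/31, 27/31) → H(X|Y=2) = 0.55478
H(X|Y) = (4/19)·0.91830 + (14/57)·0.37123 + (31/57)·0.55478 = 0.58623 bits

I(X;Y) = H(X) - H(X|Y) = 0.94945 - 0.58623 = 0.3632 bits

Cross-check via I(X;Y) = H(X) + H(Y) - H(X,Y): computing H(Y) from the column sums and H(X,Y) from the 6 cells in the same way gives H(Y) = 1.44863 bits and H(X,Y) = 2.03486 bits, so
I(X;Y) = 0.94945 + 1.44863 - 2.03486 = 0.3632 bits ✓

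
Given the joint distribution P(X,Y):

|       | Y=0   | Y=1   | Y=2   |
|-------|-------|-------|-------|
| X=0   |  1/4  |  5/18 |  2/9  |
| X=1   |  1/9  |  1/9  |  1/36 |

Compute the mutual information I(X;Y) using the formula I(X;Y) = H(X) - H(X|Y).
0.0282 bits

I(X;Y) = H(X) - H(X|Y)

Marginal of X (row sums):
  P(X=0) = 1/4 + 5/18 + 2/9 = 3/4
  P(X=1) = 1/9 + 1/9 + 1/36 = 1/4
H(X) = -[(3/4)·log₂(3/4) + (1/4)·log₂(1/4)]
  = 0.311278 + 0.500000 = 0.811278 bits

Marginal of Y (column sums):
  P(Y=0) = 1/4 + 1/9 = 13/36
  P(Y=1) = 5/18 + 1/9 = 7/18
  P(Y=2) = 2/9 + 1/36 = 1/4
H(X|Y) = Σ_y P(y)·H(X|Y=y):
  Y=0: P(Y=0) = 13/36, P(X|Y=0) = (9/13, 4/13) → H(X|Y=0) = 0.890492
  Y=1: P(Y=1) = 7/18, P(X|Y=1) = (5/7, 2/7) → H(X|Y=1) = 0.863121
  Y=2: P(Y=2) = 1/4, P(X|Y=2) = (8/9, 1/9) → H(X|Y=2) = 0.503258
H(X|Y) = (13/36)·0.890492 + (7/18)·0.863121 + (1/4)·0.503258 = 0.783039 bits

I(X;Y) = H(X) - H(X|Y) = 0.811278 - 0.783039 = 0.0282 bits

Cross-check via I(X;Y) = H(X) + H(Y) - H(X,Y): computing H(Y) from the column sums and H(X,Y) from the 6 cells in the same way gives H(Y) = 1.560536 bits and H(X,Y) = 2.343575 bits, so
I(X;Y) = 0.811278 + 1.560536 - 2.343575 = 0.0282 bits ✓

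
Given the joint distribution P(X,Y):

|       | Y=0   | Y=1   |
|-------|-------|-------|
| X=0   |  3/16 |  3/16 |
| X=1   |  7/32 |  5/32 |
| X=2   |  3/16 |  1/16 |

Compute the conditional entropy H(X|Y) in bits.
1.5321 bits

H(X|Y) = H(X,Y) - H(Y)

H(X,Y) = -Σ_{x,y} P(x,y) log₂ P(x,y). Per-cell terms -P(x,y)·log₂P(x,y):
  X=0: 0.45282, 0.45282
  X=1: 0.47964, 0.41845
  X=2: 0.45282, 0.25000
Sum of the 6 terms: H(X,Y) = 2.50655 bits

Marginal of Y (column sums):
  P(Y=0) = 3/16 + 7/32 + 3/16 = 19/32
  P(Y=1) = 3/16 + 5/32 + 1/16 = 13/32
H(Y) = -[(19/32)·log₂(19/32) + (13/32)·log₂(13/32)]
  = 0.44654 + 0.52795 = 0.97449 bits

H(X|Y) = H(X,Y) - H(Y) = 2.50655 - 0.97449 = 1.5321 bits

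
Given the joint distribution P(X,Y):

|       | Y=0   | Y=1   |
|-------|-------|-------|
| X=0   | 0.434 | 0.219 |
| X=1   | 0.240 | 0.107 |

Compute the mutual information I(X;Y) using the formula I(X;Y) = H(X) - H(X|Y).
0.0005 bits

I(X;Y) = H(X) - H(X|Y)

Marginal of X (row sums):
  P(X=0) = 0.434 + 0.219 = 0.653
  P(X=1) = 0.240 + 0.107 = 0.347
H(X) = -[0.653·log₂(0.653) + 0.347·log₂(0.347)]
  = 0.401494 + 0.529866 = 0.931360 bits

Marginal of Y (column sums):
  P(Y=0) = 0.434 + 0.240 = 0.674
  P(Y=1) = 0.219 + 0.107 = 0.326
H(X|Y) = Σ_y P(y)·H(X|Y=y):
  Y=0: P(Y=0) = 0.674, P(X|Y=0) = (217/337, 120/337) → H(X|Y=0) = 0.939384
  Y=1: P(Y=1) = 0.326, P(X|Y=1) = (219/326, 107/326) → H(X|Y=1) = 0.913098
H(X|Y) = 0.674·0.939384 + 0.326·0.913098 = 0.930815 bits

I(X;Y) = H(X) - H(X|Y) = 0.931360 - 0.930815 = 0.0005 bits

Cross-check via I(X;Y) = H(X) + H(Y) - H(X,Y): computing H(Y) from the column sums and H(X,Y) from the 4 cells in the same way gives H(Y) = 0.910787 bits and H(X,Y) = 1.841602 bits, so
I(X;Y) = 0.931360 + 0.910787 - 1.841602 = 0.0005 bits ✓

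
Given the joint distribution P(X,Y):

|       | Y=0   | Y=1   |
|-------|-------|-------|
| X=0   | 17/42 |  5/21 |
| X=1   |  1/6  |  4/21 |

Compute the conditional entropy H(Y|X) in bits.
0.9673 bits

H(Y|X) = H(X,Y) - H(X)

H(X,Y) = -Σ_{x,y} P(x,y) log₂ P(x,y). Per-cell terms -P(x,y)·log₂P(x,y):
  X=0: 0.5282, 0.4929
  X=1: 0.4308, 0.4557
Sum of the 4 terms: H(X,Y) = 1.9076 bits

Marginal of X (row sums):
  P(X=0) = 17/42 + 5/21 = 9/14
  P(X=1) = 1/6 + 4/21 = 5/14
H(X) = -[(9/14)·log₂(9/14) + (5/14)·log₂(5/14)]
  = 0.4098 + 0.5305 = 0.9403 bits

H(Y|X) = H(X,Y) - H(X) = 1.9076 - 0.9403 = 0.9673 bits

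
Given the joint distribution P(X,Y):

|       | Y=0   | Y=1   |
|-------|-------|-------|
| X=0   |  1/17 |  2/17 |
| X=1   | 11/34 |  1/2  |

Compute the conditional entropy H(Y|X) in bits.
0.9581 bits

H(Y|X) = H(X,Y) - H(X)

H(X,Y) = -Σ_{x,y} P(x,y) log₂ P(x,y). Per-cell terms -P(x,y)·log₂P(x,y):
  X=0: 0.24044, 0.36323
  X=1: 0.52672, 0.50000
Sum of the 4 terms: H(X,Y) = 1.6304 bits

Marginal of X (row sums):
  P(X=0) = 1/17 + 2/17 = 3/17
  P(X=1) = 11/34 + 1/2 = 14/17
H(X) = -[(3/17)·log₂(3/17) + (14/17)·log₂(14/17)]
  = 0.44162 + 0.23068 = 0.6723 bits

H(Y|X) = H(X,Y) - H(X) = 1.6304 - 0.6723 = 0.9581 bits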